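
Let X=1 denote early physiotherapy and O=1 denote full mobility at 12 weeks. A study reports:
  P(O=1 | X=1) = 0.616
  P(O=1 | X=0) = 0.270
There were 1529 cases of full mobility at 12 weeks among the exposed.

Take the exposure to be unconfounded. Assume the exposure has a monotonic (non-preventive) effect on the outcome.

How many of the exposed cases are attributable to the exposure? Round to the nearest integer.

Let p₁ = 0.616, p₀ = 0.27.
PN = (p₁ − p₀)/p₁ = (0.616 − 0.27) / 0.616 ≈ 0.56169.
Attributable cases ≈ PN × (exposed cases) = 0.56169 × 1529 ≈ 858.82.

about 859 cases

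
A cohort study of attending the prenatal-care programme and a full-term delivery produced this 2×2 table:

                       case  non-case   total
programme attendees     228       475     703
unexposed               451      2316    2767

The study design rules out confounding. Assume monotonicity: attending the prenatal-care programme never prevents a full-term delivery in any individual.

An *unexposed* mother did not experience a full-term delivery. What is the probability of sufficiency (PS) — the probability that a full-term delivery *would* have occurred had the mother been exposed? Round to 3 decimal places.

PS ≈ 0.193

p₁ = P(outcome | exposed) = 228/703 = 0.32432
p₀ = P(outcome | unexposed) = 451/2767 = 0.16299
Under exogeneity and monotonicity, PS = (p₁ − p₀)/(1 − p₀).
PS = (0.32432 − 0.16299) / 0.83701 ≈ 0.1927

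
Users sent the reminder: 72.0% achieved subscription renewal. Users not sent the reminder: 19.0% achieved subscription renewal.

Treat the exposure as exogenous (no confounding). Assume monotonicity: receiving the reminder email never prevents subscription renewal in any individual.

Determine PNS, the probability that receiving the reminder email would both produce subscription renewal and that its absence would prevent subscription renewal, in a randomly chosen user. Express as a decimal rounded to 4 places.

p₁ = 0.72, p₀ = 0.19.
Under exogeneity and monotonicity, PNS = p₁ − p₀.
PNS = 0.72 − 0.19 = 0.53

PNS ≈ 0.5300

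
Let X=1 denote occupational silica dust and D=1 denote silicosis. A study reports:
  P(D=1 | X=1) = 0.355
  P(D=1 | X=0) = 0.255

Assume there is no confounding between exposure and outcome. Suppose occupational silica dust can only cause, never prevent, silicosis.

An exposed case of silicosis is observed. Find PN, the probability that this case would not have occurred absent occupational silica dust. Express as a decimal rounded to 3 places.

Let p₁ = 0.355, p₀ = 0.255.
Under exogeneity and monotonicity, PN = (p₁ − p₀) / p₁.
PN = (0.355 − 0.255) / 0.355 = 0.1 / 0.355 ≈ 0.2817

PN ≈ 0.282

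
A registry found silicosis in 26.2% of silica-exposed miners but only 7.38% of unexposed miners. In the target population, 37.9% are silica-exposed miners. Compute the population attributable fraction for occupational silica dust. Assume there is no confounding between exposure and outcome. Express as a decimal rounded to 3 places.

p₁ = 0.262, p₀ = 0.0738.
Overall risk P(Y=1) = π·p₁ + (1−π)·p₀ = 0.379×0.262 + 0.621×0.0738 = 0.14513.
Under exogeneity, PAF = [P(Y=1) − p₀] / P(Y=1).
PAF = (0.14513 − 0.0738) / 0.14513 ≈ 0.4915

PAF ≈ 0.491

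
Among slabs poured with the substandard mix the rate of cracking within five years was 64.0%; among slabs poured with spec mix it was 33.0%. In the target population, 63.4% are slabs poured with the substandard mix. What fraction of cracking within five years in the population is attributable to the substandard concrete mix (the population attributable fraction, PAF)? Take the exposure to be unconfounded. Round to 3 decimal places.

p₁ = 0.64, p₀ = 0.33.
Overall risk P(Y=1) = π·p₁ + (1−π)·p₀ = 0.634×0.64 + 0.366×0.33 = 0.52654.
Under exogeneity, PAF = [P(Y=1) − p₀] / P(Y=1).
PAF = (0.52654 − 0.33) / 0.52654 ≈ 0.3733

PAF ≈ 0.373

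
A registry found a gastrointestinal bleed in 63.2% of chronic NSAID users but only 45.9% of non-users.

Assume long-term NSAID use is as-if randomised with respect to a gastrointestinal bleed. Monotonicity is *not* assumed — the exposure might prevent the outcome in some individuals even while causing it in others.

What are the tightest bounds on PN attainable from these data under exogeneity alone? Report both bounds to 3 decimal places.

0.274 ≤ PN ≤ 0.856

p₁ = 0.632, p₀ = 0.459.
Under exogeneity alone the bounds on PN are max{0,(p₁−p₀)/p₁} ≤ PN ≤ min{1,(1−p₀)/p₁}.
  lower = (p₁ − p₀)/p₁ = 0.173 / 0.632 ≈ 0.2737
  upper = min{1, (1 − p₀)/p₁} = 0.541 / 0.632 ≈ 0.8560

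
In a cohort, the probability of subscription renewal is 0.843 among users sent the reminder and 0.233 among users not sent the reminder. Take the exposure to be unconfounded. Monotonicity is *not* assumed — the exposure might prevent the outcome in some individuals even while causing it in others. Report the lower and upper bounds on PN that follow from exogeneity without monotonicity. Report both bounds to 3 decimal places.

Let p₁ = 0.843, p₀ = 0.233.
Under exogeneity alone the bounds on PN are max{0,(p₁−p₀)/p₁} ≤ PN ≤ min{1,(1−p₀)/p₁}.
  lower = (p₁ − p₀)/p₁ = 0.61 / 0.843 ≈ 0.7236
  upper = min{1, (1 − p₀)/p₁} = 0.767 / 0.843 ≈ 0.9098

0.724 ≤ PN ≤ 0.910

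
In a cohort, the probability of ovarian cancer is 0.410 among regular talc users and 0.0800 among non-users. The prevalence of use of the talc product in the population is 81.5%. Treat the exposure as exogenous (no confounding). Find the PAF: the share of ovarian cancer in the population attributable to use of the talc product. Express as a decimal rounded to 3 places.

PAF ≈ 0.771

Let p₁ = 0.41, p₀ = 0.08.
Overall risk P(Y=1) = π·p₁ + (1−π)·p₀ = 0.815×0.41 + 0.185×0.08 = 0.34895.
Under exogeneity, PAF = [P(Y=1) − p₀] / P(Y=1).
PAF = (0.34895 − 0.08) / 0.34895 ≈ 0.7707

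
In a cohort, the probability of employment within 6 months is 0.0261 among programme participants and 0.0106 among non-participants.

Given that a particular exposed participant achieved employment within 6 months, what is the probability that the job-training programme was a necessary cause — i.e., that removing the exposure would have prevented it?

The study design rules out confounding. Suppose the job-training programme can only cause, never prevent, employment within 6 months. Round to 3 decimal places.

PN ≈ 0.594

Let p₁ = 0.0261, p₀ = 0.0106.
Under exogeneity and monotonicity, PN = (p₁ − p₀) / p₁.
PN = (0.0261 − 0.0106) / 0.0261 = 0.0155 / 0.0261 ≈ 0.5939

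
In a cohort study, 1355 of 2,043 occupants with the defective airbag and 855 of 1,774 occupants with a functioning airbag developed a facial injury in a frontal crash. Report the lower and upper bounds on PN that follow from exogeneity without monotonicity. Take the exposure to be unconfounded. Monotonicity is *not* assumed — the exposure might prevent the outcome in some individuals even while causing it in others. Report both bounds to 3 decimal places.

p₁ = P(outcome | exposed) = 1355/2043 = 0.66324
p₀ = P(outcome | unexposed) = 855/1774 = 0.48196
Under exogeneity alone the bounds on PN are max{0,(p₁−p₀)/p₁} ≤ PN ≤ min{1,(1−p₀)/p₁}.
  lower = (p₁ − p₀)/p₁ = 0.18128 / 0.66324 ≈ 0.2733
  upper = min{1, (1 − p₀)/p₁} = 0.51804 / 0.66324 ≈ 0.7811

0.273 ≤ PN ≤ 0.781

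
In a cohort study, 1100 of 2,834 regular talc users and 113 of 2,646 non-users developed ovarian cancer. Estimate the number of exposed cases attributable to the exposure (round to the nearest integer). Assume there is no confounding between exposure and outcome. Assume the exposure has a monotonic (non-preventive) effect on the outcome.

p₁ = P(outcome | exposed) = 1100/2834 = 0.38814
p₀ = P(outcome | unexposed) = 113/2646 = 0.042706
PN = (p₁ − p₀)/p₁ = (0.38814 − 0.042706) / 0.38814 ≈ 0.88997.
Attributable cases ≈ PN × (exposed cases) = 0.88997 × 1100 ≈ 978.97.

about 979 cases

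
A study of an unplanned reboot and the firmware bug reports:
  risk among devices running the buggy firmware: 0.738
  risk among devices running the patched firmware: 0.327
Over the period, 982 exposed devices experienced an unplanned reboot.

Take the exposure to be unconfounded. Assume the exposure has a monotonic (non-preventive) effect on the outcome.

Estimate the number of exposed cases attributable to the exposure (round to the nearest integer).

Let p₁ = 0.738, p₀ = 0.327.
PN = (p₁ − p₀)/p₁ = (0.738 − 0.327) / 0.738 ≈ 0.55691.
Attributable cases ≈ PN × (exposed cases) = 0.55691 × 982 ≈ 546.89.

about 547 cases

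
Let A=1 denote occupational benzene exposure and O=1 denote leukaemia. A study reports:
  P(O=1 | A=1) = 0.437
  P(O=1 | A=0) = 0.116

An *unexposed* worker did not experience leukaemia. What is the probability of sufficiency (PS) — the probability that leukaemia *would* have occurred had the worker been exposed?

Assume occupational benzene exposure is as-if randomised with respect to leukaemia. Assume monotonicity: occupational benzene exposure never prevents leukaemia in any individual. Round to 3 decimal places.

PS ≈ 0.363

Let p₁ = 0.437, p₀ = 0.116.
Under exogeneity and monotonicity, PS = (p₁ − p₀) / (1 − p₀).
PS = (0.437 − 0.116) / (1 − 0.116) = 0.321 / 0.884 ≈ 0.3631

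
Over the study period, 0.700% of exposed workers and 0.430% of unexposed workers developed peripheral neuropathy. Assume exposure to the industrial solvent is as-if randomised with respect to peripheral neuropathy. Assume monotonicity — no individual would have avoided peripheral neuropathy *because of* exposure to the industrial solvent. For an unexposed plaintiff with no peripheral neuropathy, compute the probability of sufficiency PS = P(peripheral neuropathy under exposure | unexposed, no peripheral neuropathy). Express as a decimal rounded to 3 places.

PS ≈ 0.003

p₁ = 0.007, p₀ = 0.0043.
Under exogeneity and monotonicity, PS = (p₁ − p₀) / (1 − p₀).
PS = (0.007 − 0.0043) / (1 − 0.0043) = 0.0027 / 0.9957 ≈ 0.0027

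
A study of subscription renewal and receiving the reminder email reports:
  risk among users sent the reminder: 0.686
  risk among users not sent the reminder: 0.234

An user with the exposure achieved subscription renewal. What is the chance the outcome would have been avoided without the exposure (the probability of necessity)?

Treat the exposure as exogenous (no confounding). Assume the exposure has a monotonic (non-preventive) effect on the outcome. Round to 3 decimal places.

Let p₁ = 0.686, p₀ = 0.234.
Under exogeneity and monotonicity, PN = (p₁ − p₀) / p₁.
PN = (0.686 − 0.234) / 0.686 = 0.452 / 0.686 ≈ 0.6589

PN ≈ 0.659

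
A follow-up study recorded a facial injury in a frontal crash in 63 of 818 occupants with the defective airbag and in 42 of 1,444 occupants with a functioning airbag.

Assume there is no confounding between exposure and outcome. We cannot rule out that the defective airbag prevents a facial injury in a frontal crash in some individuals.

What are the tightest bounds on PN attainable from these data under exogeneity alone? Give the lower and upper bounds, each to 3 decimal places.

0.622 ≤ PN ≤ 1.000

p₁ = P(outcome | exposed) = 63/818 = 0.077017
p₀ = P(outcome | unexposed) = 42/1444 = 0.029086
Under exogeneity alone the bounds on PN are max{0,(p₁−p₀)/p₁} ≤ PN ≤ min{1,(1−p₀)/p₁}.
  lower = (p₁ − p₀)/p₁ = 0.047931 / 0.077017 ≈ 0.6223
  upper = min{1, (1 − p₀)/p₁} = 0.97091 / 0.077017 ≈ 12.6065 → capped at 1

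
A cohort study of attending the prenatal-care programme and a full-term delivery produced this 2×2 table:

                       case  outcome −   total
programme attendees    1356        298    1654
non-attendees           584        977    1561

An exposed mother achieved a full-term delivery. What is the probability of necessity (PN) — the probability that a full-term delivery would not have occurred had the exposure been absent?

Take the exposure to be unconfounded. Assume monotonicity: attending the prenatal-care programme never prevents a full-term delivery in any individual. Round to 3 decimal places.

p₁ = P(outcome | exposed) = 1356/1654 = 0.81983
p₀ = P(outcome | unexposed) = 584/1561 = 0.37412
Under exogeneity and monotonicity, PN = (p₁ − p₀) / p₁.
PN = (0.81983 − 0.37412) / 0.81983 = 0.44571 / 0.81983 ≈ 0.5437

PN ≈ 0.544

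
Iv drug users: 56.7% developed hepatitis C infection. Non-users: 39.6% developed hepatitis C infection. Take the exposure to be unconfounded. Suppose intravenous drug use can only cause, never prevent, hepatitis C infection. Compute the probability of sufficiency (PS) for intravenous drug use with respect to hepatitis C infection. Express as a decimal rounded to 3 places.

p₁ = 0.567, p₀ = 0.396.
Under exogeneity and monotonicity, PS = (p₁ − p₀) / (1 − p₀).
PS = (0.567 − 0.396) / (1 − 0.396) = 0.171 / 0.604 ≈ 0.2831

PS ≈ 0.283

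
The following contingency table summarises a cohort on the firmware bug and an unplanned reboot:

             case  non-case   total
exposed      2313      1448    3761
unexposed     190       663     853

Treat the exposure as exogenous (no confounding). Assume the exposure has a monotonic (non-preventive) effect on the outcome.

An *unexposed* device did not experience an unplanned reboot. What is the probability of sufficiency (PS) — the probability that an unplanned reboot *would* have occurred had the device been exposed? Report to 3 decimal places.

p₁ = P(outcome | exposed) = 2313/3761 = 0.615
p₀ = P(outcome | unexposed) = 190/853 = 0.22274
Under exogeneity and monotonicity, PS = (p₁ − p₀) / (1 − p₀).
PS = (0.615 − 0.22274) / (1 − 0.22274) = 0.39225 / 0.77726 ≈ 0.5047

PS ≈ 0.505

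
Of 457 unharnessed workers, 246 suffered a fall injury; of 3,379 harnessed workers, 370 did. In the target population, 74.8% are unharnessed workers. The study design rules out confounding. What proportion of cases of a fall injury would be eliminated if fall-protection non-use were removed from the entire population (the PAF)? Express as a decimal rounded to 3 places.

p₁ = P(outcome | exposed) = 246/457 = 0.53829
p₀ = P(outcome | unexposed) = 370/3379 = 0.1095
Overall risk P(Y=1) = π·p₁ + (1−π)·p₀ = 0.748×0.53829 + 0.252×0.1095 = 0.43024.
Under exogeneity, PAF = [P(Y=1) − p₀] / P(Y=1).
PAF = (0.43024 − 0.1095) / 0.43024 ≈ 0.7455

PAF ≈ 0.745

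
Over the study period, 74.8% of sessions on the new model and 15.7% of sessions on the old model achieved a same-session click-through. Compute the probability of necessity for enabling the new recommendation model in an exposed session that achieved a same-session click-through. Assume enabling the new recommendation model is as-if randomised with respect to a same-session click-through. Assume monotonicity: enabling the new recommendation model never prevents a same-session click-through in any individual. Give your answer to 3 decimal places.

p₁ = 0.748, p₀ = 0.157.
Under exogeneity and monotonicity, PN = (p₁ − p₀) / p₁.
PN = (0.748 − 0.157) / 0.748 = 0.591 / 0.748 ≈ 0.7901

PN ≈ 0.790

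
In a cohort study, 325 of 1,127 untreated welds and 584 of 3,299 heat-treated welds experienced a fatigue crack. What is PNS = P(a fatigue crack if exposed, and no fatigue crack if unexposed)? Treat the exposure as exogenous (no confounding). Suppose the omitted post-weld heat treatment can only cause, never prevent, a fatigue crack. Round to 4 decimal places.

PNS ≈ 0.1114

p₁ = P(outcome | exposed) = 325/1127 = 0.28838
p₀ = P(outcome | unexposed) = 584/3299 = 0.17702
Under exogeneity and monotonicity, PNS = p₁ − p₀.
PNS = 0.28838 − 0.17702 = 0.11135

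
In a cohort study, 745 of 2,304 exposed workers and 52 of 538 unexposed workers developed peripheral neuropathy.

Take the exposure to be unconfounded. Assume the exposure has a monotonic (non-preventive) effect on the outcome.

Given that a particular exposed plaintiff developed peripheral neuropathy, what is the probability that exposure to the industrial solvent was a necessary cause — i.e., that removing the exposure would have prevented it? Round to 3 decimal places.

PN ≈ 0.701

p₁ = P(outcome | exposed) = 745/2304 = 0.32335
p₀ = P(outcome | unexposed) = 52/538 = 0.096654
Under exogeneity and monotonicity, PN = (p₁ − p₀) / p₁.
PN = (0.32335 − 0.096654) / 0.32335 = 0.2267 / 0.32335 ≈ 0.7011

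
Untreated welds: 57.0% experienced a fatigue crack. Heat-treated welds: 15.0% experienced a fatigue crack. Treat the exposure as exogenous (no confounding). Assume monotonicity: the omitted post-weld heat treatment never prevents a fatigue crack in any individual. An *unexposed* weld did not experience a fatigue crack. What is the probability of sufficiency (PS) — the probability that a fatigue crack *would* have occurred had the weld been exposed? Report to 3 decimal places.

PS ≈ 0.494

p₁ = 0.57, p₀ = 0.15.
Under exogeneity and monotonicity, PS = (p₁ − p₀) / (1 − p₀).
PS = (0.57 − 0.15) / (1 − 0.15) = 0.42 / 0.85 ≈ 0.4941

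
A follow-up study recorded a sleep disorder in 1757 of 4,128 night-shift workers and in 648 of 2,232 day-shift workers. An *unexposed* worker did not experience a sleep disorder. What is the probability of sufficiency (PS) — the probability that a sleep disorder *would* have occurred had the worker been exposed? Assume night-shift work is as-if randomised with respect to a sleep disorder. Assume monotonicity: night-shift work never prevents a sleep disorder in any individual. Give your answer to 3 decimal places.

PS ≈ 0.191

p₁ = P(outcome | exposed) = 1757/4128 = 0.42563
p₀ = P(outcome | unexposed) = 648/2232 = 0.29032
Under exogeneity and monotonicity, PS = (p₁ − p₀) / (1 − p₀).
PS = (0.42563 − 0.29032) / (1 − 0.29032) = 0.13531 / 0.70968 ≈ 0.1907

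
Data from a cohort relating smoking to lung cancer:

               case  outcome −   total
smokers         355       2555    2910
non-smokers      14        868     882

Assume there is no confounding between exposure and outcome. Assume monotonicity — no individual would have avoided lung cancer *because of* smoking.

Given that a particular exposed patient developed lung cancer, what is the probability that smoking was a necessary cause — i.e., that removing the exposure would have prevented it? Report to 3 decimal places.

p₁ = P(outcome | exposed) = 355/2910 = 0.12199
p₀ = P(outcome | unexposed) = 14/882 = 0.015873
Under exogeneity and monotonicity, PN = (p₁ − p₀) / p₁.
PN = (0.12199 − 0.015873) / 0.12199 = 0.10612 / 0.12199 ≈ 0.8699

PN ≈ 0.870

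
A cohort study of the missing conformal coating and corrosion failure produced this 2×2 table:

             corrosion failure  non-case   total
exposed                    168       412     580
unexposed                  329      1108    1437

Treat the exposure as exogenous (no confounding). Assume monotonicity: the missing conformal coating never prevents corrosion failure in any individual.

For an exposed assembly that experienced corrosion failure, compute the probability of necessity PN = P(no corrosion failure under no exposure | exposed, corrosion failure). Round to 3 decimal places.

p₁ = P(outcome | exposed) = 168/580 = 0.28966
p₀ = P(outcome | unexposed) = 329/1437 = 0.22895
Under exogeneity and monotonicity, PN = (p₁ − p₀)/p₁.
PN = (0.28966 − 0.22895) / 0.28966 ≈ 0.2096

PN ≈ 0.210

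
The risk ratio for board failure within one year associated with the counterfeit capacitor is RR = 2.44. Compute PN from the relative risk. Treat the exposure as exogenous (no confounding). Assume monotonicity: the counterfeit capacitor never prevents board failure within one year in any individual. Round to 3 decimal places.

Under exogeneity and monotonicity, PN = (RR − 1) / RR = 1 − 1/RR.
PN = (2.44 − 1) / 2.44 = 1.44 / 2.44 ≈ 0.5902

PN ≈ 0.590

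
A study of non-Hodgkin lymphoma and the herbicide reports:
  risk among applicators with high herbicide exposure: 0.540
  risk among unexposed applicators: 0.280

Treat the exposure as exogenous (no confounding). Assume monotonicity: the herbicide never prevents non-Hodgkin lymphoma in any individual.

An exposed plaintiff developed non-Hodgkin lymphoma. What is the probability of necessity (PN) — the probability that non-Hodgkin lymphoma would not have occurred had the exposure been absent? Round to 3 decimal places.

PN ≈ 0.481

Let p₁ = 0.54, p₀ = 0.28.
Under exogeneity and monotonicity, PN = (p₁ − p₀) / p₁.
PN = (0.54 − 0.28) / 0.54 = 0.26 / 0.54 ≈ 0.4815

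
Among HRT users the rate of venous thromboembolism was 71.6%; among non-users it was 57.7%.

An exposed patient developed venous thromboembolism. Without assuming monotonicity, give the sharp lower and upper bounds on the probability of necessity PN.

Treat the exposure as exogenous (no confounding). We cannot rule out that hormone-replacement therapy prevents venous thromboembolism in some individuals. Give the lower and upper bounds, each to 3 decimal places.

p₁ = 0.716, p₀ = 0.577.
Under exogeneity alone the bounds on PN are max{0,(p₁−p₀)/p₁} ≤ PN ≤ min{1,(1−p₀)/p₁}.
  lower = (p₁ − p₀)/p₁ = 0.139 / 0.716 ≈ 0.1941
  upper = min{1, (1 − p₀)/p₁} = 0.423 / 0.716 ≈ 0.5908

0.194 ≤ PN ≤ 0.591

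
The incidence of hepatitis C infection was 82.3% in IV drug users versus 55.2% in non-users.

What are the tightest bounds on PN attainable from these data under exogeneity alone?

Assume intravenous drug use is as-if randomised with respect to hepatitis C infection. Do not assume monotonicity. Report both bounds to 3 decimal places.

0.329 ≤ PN ≤ 0.544

p₁ = 0.823, p₀ = 0.552.
Under exogeneity alone the bounds on PN are max{0,(p₁−p₀)/p₁} ≤ PN ≤ min{1,(1−p₀)/p₁}.
  lower = (p₁ − p₀)/p₁ = 0.271 / 0.823 ≈ 0.3293
  upper = min{1, (1 − p₀)/p₁} = 0.448 / 0.823 ≈ 0.5443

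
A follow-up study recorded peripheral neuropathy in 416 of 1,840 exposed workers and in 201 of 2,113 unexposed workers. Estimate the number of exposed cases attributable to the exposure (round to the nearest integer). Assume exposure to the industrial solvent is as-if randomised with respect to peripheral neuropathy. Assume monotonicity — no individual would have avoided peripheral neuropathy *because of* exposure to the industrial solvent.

p₁ = P(outcome | exposed) = 416/1840 = 0.22609
p₀ = P(outcome | unexposed) = 201/2113 = 0.095125
PN = (p₁ − p₀)/p₁ = (0.22609 − 0.095125) / 0.22609 ≈ 0.57925.
Attributable cases ≈ PN × (exposed cases) = 0.57925 × 416 ≈ 240.97.

about 241 cases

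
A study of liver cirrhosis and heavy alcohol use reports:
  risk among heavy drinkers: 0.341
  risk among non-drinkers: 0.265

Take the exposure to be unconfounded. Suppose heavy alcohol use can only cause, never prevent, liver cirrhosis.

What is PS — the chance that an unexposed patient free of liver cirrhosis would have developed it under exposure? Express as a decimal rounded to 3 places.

Let p₁ = 0.341, p₀ = 0.265.
Under exogeneity and monotonicity, PS = (p₁ − p₀) / (1 − p₀).
PS = (0.341 − 0.265) / (1 − 0.265) = 0.076 / 0.735 ≈ 0.1034

PS ≈ 0.103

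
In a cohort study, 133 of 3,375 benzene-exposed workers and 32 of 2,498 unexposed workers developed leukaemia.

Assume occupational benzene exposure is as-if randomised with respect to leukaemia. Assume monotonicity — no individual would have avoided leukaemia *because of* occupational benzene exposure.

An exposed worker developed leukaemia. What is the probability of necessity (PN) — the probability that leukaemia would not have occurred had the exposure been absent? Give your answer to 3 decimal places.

p₁ = P(outcome | exposed) = 133/3375 = 0.039407
p₀ = P(outcome | unexposed) = 32/2498 = 0.01281
Under exogeneity and monotonicity, PN = (p₁ − p₀) / p₁.
PN = (0.039407 − 0.01281) / 0.039407 = 0.026597 / 0.039407 ≈ 0.6749

PN ≈ 0.675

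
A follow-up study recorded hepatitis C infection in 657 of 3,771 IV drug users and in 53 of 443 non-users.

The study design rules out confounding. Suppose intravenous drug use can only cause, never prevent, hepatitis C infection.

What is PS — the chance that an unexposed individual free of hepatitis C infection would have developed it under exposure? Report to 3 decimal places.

PS ≈ 0.062

p₁ = P(outcome | exposed) = 657/3771 = 0.17422
p₀ = P(outcome | unexposed) = 53/443 = 0.11964
Under exogeneity and monotonicity, PS = (p₁ − p₀) / (1 − p₀).
PS = (0.17422 − 0.11964) / (1 − 0.11964) = 0.054586 / 0.88036 ≈ 0.0620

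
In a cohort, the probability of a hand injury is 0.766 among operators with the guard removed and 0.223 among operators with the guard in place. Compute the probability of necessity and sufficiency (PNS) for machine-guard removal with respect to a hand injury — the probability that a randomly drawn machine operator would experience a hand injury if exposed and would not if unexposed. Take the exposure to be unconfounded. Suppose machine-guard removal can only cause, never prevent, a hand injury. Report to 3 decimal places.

Let p₁ = 0.766, p₀ = 0.223.
Under exogeneity and monotonicity, PNS = p₁ − p₀.
PNS = 0.766 − 0.223 = 0.543

PNS ≈ 0.543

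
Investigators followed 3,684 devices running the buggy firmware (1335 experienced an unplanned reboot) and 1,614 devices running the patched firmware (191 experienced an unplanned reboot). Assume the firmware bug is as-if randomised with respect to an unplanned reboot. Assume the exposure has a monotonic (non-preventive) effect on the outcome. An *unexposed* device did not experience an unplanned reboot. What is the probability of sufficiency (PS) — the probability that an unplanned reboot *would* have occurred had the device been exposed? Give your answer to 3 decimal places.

PS ≈ 0.277

p₁ = P(outcome | exposed) = 1335/3684 = 0.36238
p₀ = P(outcome | unexposed) = 191/1614 = 0.11834
Under exogeneity and monotonicity, PS = (p₁ − p₀) / (1 − p₀).
PS = (0.36238 − 0.11834) / (1 − 0.11834) = 0.24404 / 0.88166 ≈ 0.2768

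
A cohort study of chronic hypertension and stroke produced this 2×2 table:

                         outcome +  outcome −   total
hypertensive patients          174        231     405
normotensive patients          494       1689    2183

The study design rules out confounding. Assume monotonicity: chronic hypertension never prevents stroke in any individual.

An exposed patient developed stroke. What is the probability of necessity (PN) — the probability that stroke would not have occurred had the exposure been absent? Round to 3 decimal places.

p₁ = P(outcome | exposed) = 174/405 = 0.42963
p₀ = P(outcome | unexposed) = 494/2183 = 0.22629
Under exogeneity and monotonicity, PN = (p₁ − p₀)/p₁.
PN = (0.42963 − 0.22629) / 0.42963 ≈ 0.4733

PN ≈ 0.473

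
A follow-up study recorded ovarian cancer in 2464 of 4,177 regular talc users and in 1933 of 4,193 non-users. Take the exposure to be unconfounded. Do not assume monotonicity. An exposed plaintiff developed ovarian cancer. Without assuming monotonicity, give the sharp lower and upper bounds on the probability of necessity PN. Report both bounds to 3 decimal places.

0.218 ≤ PN ≤ 0.914

p₁ = P(outcome | exposed) = 2464/4177 = 0.5899
p₀ = P(outcome | unexposed) = 1933/4193 = 0.46101
Under exogeneity alone the bounds on PN are max{0,(p₁−p₀)/p₁} ≤ PN ≤ min{1,(1−p₀)/p₁}.
  lower = (p₁ − p₀)/p₁ = 0.12889 / 0.5899 ≈ 0.2185
  upper = min{1, (1 − p₀)/p₁} = 0.53899 / 0.5899 ≈ 0.9137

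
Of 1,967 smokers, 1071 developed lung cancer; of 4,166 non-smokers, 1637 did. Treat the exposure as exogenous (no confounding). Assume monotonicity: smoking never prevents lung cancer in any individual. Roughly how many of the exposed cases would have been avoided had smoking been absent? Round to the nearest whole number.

about 298 cases

p₁ = P(outcome | exposed) = 1071/1967 = 0.54448
p₀ = P(outcome | unexposed) = 1637/4166 = 0.39294
PN = (p₁ − p₀)/p₁ = (0.54448 − 0.39294) / 0.54448 ≈ 0.27832.
Attributable cases ≈ PN × (exposed cases) = 0.27832 × 1071 ≈ 298.08.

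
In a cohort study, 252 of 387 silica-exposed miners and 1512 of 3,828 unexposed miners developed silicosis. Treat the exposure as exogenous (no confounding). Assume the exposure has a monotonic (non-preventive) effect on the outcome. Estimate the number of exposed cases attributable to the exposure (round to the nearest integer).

about 99 cases

p₁ = P(outcome | exposed) = 252/387 = 0.65116
p₀ = P(outcome | unexposed) = 1512/3828 = 0.39498
PN = (p₁ − p₀)/p₁ = (0.65116 − 0.39498) / 0.65116 ≈ 0.39342.
Attributable cases ≈ PN × (exposed cases) = 0.39342 × 252 ≈ 99.14.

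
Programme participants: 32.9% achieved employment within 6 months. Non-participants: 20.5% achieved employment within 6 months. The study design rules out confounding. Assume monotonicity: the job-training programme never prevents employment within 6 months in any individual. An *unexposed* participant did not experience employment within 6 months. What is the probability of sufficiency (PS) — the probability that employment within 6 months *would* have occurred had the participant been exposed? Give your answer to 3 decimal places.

PS ≈ 0.156

p₁ = 0.329, p₀ = 0.205.
Under exogeneity and monotonicity, PS = (p₁ − p₀) / (1 − p₀).
PS = (0.329 − 0.205) / (1 − 0.205) = 0.124 / 0.795 ≈ 0.1560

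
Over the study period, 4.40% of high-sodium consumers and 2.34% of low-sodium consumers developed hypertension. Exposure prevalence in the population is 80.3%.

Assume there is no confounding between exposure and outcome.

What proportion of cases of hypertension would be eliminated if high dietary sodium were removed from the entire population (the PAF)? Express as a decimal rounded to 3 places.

p₁ = 0.044, p₀ = 0.0234.
Overall risk P(Y=1) = π·p₁ + (1−π)·p₀ = 0.803×0.044 + 0.197×0.0234 = 0.039942.
Under exogeneity, PAF = [P(Y=1) − p₀] / P(Y=1).
PAF = (0.039942 − 0.0234) / 0.039942 ≈ 0.4141

PAF ≈ 0.414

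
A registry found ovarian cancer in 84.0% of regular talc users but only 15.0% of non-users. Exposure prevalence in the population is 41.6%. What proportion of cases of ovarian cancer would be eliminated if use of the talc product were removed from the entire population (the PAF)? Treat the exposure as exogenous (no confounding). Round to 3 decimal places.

p₁ = 0.84, p₀ = 0.15.
Overall risk P(Y=1) = π·p₁ + (1−π)·p₀ = 0.416×0.84 + 0.584×0.15 = 0.43704.
Under exogeneity, PAF = [P(Y=1) − p₀] / P(Y=1).
PAF = (0.43704 − 0.15) / 0.43704 ≈ 0.6568

PAF ≈ 0.657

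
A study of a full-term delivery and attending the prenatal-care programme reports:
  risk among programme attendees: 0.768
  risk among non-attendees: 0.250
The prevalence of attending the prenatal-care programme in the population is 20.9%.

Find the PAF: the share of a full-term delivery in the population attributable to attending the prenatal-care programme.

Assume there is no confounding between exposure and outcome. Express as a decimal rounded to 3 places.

Let p₁ = 0.768, p₀ = 0.25.
Overall risk P(Y=1) = π·p₁ + (1−π)·p₀ = 0.209×0.768 + 0.791×0.25 = 0.35826.
Under exogeneity, PAF = [P(Y=1) − p₀] / P(Y=1).
PAF = (0.35826 − 0.25) / 0.35826 ≈ 0.3022

PAF ≈ 0.302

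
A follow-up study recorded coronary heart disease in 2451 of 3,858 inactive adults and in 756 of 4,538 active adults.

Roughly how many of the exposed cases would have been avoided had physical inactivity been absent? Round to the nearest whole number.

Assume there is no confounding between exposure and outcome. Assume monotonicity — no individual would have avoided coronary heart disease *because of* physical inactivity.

p₁ = P(outcome | exposed) = 2451/3858 = 0.6353
p₀ = P(outcome | unexposed) = 756/4538 = 0.16659
PN = (p₁ − p₀)/p₁ = (0.6353 − 0.16659) / 0.6353 ≈ 0.73777.
Attributable cases ≈ PN × (exposed cases) = 0.73777 × 2451 ≈ 1808.28.

about 1808 cases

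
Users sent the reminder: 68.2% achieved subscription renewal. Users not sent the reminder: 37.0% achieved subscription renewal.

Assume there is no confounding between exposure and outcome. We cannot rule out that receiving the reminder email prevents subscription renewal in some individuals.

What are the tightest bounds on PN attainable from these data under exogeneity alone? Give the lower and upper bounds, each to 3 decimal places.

p₁ = 0.682, p₀ = 0.37.
Under exogeneity alone the bounds on PN are max{0,(p₁−p₀)/p₁} ≤ PN ≤ min{1,(1−p₀)/p₁}.
  lower = (p₁ − p₀)/p₁ = 0.312 / 0.682 ≈ 0.4575
  upper = min{1, (1 − p₀)/p₁} = 0.63 / 0.682 ≈ 0.9238

0.457 ≤ PN ≤ 0.924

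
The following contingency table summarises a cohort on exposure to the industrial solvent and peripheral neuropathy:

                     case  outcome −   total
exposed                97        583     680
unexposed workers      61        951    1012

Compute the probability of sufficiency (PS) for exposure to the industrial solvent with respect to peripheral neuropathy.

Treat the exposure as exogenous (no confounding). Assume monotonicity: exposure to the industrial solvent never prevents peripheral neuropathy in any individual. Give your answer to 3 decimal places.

p₁ = P(outcome | exposed) = 97/680 = 0.14265
p₀ = P(outcome | unexposed) = 61/1012 = 0.060277
Under exogeneity and monotonicity, PS = (p₁ − p₀)/(1 − p₀).
PS = (0.14265 − 0.060277) / 0.93972 ≈ 0.0877

PS ≈ 0.088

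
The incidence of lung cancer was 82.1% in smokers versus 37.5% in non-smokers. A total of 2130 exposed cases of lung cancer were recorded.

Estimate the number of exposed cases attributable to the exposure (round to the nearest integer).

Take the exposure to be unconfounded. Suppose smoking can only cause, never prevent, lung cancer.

p₁ = 0.821, p₀ = 0.375.
PN = (p₁ − p₀)/p₁ = (0.821 − 0.375) / 0.821 ≈ 0.54324.
Attributable cases ≈ PN × (exposed cases) = 0.54324 × 2130 ≈ 1157.10.

about 1157 cases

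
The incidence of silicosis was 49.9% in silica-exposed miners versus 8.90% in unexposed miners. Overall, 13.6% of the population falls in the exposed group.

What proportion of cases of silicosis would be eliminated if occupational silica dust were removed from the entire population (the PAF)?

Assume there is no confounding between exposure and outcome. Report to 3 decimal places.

p₁ = 0.499, p₀ = 0.089.
Overall risk P(Y=1) = π·p₁ + (1−π)·p₀ = 0.136×0.499 + 0.864×0.089 = 0.14476.
Under exogeneity, PAF = [P(Y=1) − p₀] / P(Y=1).
PAF = (0.14476 − 0.089) / 0.14476 ≈ 0.3852

PAF ≈ 0.385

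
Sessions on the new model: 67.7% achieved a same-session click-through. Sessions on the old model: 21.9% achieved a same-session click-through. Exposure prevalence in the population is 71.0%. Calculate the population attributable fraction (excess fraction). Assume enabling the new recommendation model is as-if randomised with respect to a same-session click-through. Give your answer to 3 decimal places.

PAF ≈ 0.598

p₁ = 0.677, p₀ = 0.219.
Overall risk P(Y=1) = π·p₁ + (1−π)·p₀ = 0.71×0.677 + 0.29×0.219 = 0.54418.
Under exogeneity, PAF = [P(Y=1) − p₀] / P(Y=1).
PAF = (0.54418 − 0.219) / 0.54418 ≈ 0.5976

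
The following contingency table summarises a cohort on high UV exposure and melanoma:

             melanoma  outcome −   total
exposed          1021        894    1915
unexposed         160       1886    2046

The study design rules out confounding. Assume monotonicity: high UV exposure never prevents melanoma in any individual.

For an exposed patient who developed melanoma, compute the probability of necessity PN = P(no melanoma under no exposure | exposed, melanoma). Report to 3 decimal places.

p₁ = P(outcome | exposed) = 1021/1915 = 0.53316
p₀ = P(outcome | unexposed) = 160/2046 = 0.078201
Under exogeneity and monotonicity, PN = (p₁ − p₀) / p₁.
PN = (0.53316 − 0.078201) / 0.53316 = 0.45496 / 0.53316 ≈ 0.8533

PN ≈ 0.853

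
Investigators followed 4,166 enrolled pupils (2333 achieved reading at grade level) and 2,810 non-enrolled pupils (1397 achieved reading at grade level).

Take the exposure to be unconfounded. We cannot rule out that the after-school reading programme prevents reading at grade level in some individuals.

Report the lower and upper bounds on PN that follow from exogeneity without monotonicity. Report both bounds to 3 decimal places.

0.112 ≤ PN ≤ 0.898

p₁ = P(outcome | exposed) = 2333/4166 = 0.56001
p₀ = P(outcome | unexposed) = 1397/2810 = 0.49715
Under exogeneity alone the bounds on PN are max{0,(p₁−p₀)/p₁} ≤ PN ≤ min{1,(1−p₀)/p₁}.
  lower = (p₁ − p₀)/p₁ = 0.062857 / 0.56001 ≈ 0.1122
  upper = min{1, (1 − p₀)/p₁} = 0.50285 / 0.56001 ≈ 0.8979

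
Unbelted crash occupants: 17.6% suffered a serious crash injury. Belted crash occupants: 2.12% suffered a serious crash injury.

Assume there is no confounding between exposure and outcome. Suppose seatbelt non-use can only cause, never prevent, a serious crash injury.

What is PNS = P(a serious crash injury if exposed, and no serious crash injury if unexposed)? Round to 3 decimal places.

PNS ≈ 0.155

p₁ = 0.176, p₀ = 0.0212.
Under exogeneity and monotonicity, PNS = p₁ − p₀.
PNS = 0.176 − 0.0212 = 0.1548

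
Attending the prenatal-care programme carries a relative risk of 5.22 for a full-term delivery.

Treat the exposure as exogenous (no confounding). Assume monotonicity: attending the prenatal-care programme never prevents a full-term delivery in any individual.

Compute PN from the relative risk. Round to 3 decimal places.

Under exogeneity and monotonicity, PN = (RR − 1) / RR = 1 − 1/RR.
PN = (5.22 − 1) / 5.22 = 4.22 / 5.22 ≈ 0.8084

PN ≈ 0.808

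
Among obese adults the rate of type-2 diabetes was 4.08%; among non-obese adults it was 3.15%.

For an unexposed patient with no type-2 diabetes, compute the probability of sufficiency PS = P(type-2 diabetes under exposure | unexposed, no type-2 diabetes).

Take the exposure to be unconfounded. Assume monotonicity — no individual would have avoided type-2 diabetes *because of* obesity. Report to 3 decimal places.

p₁ = 0.0408, p₀ = 0.0315.
Under exogeneity and monotonicity, PS = (p₁ − p₀) / (1 − p₀).
PS = (0.0408 − 0.0315) / (1 − 0.0315) = 0.0093 / 0.9685 ≈ 0.0096

PS ≈ 0.010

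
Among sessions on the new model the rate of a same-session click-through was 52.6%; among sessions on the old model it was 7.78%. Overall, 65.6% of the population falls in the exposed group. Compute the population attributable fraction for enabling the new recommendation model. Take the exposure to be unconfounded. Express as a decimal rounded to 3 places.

p₁ = 0.526, p₀ = 0.0778.
Overall risk P(Y=1) = π·p₁ + (1−π)·p₀ = 0.656×0.526 + 0.344×0.0778 = 0.37182.
Under exogeneity, PAF = [P(Y=1) − p₀] / P(Y=1).
PAF = (0.37182 − 0.0778) / 0.37182 ≈ 0.7908

PAF ≈ 0.791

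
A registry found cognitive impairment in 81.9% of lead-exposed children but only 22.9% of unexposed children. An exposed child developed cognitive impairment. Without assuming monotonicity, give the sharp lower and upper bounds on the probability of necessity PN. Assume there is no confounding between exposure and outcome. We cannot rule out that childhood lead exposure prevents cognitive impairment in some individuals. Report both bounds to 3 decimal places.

p₁ = 0.819, p₀ = 0.229.
Under exogeneity alone the bounds on PN are max{0,(p₁−p₀)/p₁} ≤ PN ≤ min{1,(1−p₀)/p₁}.
  lower = (p₁ − p₀)/p₁ = 0.59 / 0.819 ≈ 0.7204
  upper = min{1, (1 − p₀)/p₁} = 0.771 / 0.819 ≈ 0.9414

0.720 ≤ PN ≤ 0.941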